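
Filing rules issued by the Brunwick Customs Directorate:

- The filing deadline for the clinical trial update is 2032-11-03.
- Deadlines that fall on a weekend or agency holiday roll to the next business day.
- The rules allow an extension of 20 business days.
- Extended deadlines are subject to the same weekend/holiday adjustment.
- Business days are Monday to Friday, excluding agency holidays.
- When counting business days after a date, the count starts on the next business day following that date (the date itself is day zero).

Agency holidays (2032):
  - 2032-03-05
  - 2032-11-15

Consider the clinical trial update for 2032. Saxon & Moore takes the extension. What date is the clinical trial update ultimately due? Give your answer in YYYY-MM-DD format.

The stated deadline is 2032-11-03.
2032-11-03 (Wednesday) is already a business day.
The 20-business-day extension runs from 2032-11-03 to 2032-12-02.
Since 2032-12-02 is a Thursday and not a holiday, the date is unchanged.
So the filing is due 2032-12-02.

2032-12-02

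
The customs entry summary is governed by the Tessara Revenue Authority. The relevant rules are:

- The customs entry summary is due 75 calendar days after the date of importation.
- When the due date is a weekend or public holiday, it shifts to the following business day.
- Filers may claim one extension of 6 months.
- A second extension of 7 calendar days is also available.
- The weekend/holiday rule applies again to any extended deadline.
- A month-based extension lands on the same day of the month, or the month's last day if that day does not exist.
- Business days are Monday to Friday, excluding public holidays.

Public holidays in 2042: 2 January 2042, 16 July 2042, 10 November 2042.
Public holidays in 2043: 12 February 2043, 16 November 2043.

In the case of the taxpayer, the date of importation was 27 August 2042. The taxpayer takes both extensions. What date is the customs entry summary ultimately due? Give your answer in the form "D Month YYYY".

18 May 2043

75 calendar days after 27 August 2042 is 10 November 2042.
10 November 2042 is a listed holiday, so it moves to the next business day, 11 November 2042 (Tuesday).
Applying the 6 months extension: 6 months after 11 November 2042 is 11 May 2043.
11 May 2043 falls on a Monday, which is a business day, so no adjustment is needed.
Add the 7 calendar-day extension to 11 May 2043: 18 May 2043.
18 May 2043 falls on a Monday, which is a business day, so no adjustment is needed.
Final deadline: 18 May 2043.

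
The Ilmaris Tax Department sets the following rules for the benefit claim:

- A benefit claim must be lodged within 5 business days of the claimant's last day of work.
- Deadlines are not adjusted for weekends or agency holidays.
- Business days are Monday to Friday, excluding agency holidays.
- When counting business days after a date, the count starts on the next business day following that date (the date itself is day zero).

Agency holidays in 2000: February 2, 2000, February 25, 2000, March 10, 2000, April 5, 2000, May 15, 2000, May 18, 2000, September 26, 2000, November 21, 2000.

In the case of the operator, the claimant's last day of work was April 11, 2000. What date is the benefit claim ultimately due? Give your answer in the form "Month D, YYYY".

Counting 5 business days after April 11, 2000 (skipping weekends and listed holidays) reaches April 18, 2000.
No adjustment is made for weekends or holidays, so April 18, 2000 stands.
The final due date is April 18, 2000.

April 18, 2000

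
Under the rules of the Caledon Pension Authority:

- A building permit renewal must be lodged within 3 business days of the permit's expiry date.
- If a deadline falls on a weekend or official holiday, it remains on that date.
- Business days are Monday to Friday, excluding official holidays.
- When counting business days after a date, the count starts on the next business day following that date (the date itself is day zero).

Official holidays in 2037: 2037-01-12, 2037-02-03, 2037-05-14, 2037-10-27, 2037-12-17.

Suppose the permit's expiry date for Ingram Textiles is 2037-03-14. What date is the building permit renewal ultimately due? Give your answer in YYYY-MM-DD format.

Counting 3 business days after 2037-03-14 (skipping weekends and listed holidays) reaches 2037-03-18.
No adjustment is made for weekends or holidays, so 2037-03-18 stands.
Deadline: 2037-03-18.

2037-03-18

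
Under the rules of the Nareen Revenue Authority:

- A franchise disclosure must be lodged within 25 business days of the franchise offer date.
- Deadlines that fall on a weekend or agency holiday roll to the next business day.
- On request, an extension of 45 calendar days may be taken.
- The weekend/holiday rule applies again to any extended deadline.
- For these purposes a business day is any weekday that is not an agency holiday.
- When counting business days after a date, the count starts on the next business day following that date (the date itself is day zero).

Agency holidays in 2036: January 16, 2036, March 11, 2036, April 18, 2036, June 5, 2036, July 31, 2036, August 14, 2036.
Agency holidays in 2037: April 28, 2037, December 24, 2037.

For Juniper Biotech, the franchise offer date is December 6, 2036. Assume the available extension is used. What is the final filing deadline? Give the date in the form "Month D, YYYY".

February 23, 2037

25 business days after December 6, 2036, excluding weekends and holidays, is January 9, 2037.
January 9, 2037 is a Friday and not a listed holiday, so it stands.
Add the 45 calendar-day extension to January 9, 2037: February 23, 2037.
February 23, 2037 falls on a Monday, which is a business day, so no adjustment is needed.
So the filing is due February 23, 2037.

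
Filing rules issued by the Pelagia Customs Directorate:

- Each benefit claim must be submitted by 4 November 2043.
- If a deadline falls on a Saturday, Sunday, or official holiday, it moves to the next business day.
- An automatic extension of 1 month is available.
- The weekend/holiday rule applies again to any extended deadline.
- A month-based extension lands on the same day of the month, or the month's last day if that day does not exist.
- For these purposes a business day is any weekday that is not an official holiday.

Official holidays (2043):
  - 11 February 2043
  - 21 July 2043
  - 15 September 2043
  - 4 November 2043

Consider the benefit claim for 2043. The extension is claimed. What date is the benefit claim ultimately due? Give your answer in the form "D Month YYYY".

The stated deadline is 4 November 2043.
4 November 2043 is a listed holiday, so it moves to the next business day, 5 November 2043 (Thursday).
Add 1 month to 5 November 2043: 5 December 2043.
5 December 2043 falls on a Saturday. Rolling to the next business day gives 7 December 2043, a Monday.
Deadline: 7 December 2043.

7 December 2043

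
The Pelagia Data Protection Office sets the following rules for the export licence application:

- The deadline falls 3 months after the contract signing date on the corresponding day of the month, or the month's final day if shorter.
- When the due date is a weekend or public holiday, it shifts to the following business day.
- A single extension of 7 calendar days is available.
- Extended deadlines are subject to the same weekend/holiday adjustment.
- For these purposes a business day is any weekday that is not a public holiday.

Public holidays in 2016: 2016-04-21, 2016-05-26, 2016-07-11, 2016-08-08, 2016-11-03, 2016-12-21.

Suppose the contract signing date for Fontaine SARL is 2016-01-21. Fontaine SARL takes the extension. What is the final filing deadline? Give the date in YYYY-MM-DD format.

Moving 3 months forward from 2016-01-21 on the corresponding day gives 2016-04-21.
2016-04-21 falls on a listed holiday. Rolling to the next business day gives 2016-04-22, a Friday.
Add the 7 calendar-day extension to 2016-04-22: 2016-04-29.
2016-04-29 falls on a Friday, which is a business day, so no adjustment is needed.
The final due date is 2016-04-29.

2016-04-29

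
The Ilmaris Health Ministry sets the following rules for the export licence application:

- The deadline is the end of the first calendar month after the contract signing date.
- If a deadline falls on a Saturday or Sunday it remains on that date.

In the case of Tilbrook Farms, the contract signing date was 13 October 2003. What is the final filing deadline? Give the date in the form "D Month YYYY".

The first month after 13 October 2003 is November 2003, whose last day is 30 November 2003.
30 November 2003 falls on a Sunday. The rules make no weekend/holiday allowance, so it remains 30 November 2003.
The final due date is 30 November 2003.

30 November 2003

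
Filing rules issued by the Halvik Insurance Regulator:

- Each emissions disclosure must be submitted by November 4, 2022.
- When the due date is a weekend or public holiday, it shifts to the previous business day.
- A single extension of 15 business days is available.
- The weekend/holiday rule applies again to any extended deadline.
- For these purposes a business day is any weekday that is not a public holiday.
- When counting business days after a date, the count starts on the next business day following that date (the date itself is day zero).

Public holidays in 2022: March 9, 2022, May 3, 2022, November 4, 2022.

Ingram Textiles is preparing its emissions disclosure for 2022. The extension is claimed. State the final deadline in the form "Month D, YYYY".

November 25, 2022

The stated deadline is November 4, 2022.
November 4, 2022 is a listed holiday; the preceding business day is November 3, 2022 (Thursday).
Applying the 15-business-day extension: 15 business days after November 3, 2022 is November 25, 2022.
November 25, 2022 falls on a Friday, which is a business day, so no adjustment is needed.
So the filing is due November 25, 2022.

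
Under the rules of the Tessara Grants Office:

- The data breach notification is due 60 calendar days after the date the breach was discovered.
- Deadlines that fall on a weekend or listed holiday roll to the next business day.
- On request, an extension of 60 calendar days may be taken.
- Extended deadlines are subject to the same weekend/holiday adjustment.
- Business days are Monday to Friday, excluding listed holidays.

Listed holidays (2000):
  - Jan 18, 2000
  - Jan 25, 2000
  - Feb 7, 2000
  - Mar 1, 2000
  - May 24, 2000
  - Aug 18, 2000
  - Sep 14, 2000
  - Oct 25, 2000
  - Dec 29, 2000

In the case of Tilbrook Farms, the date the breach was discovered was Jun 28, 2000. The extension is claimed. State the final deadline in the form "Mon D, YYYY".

Oct 27, 2000

From Jun 28, 2000, 60 calendar days later is Aug 27, 2000.
Aug 27, 2000 falls on a Sunday. Rolling to the next business day gives Aug 28, 2000, a Monday.
The 60-calendar-day extension moves the deadline from Aug 28, 2000 to Oct 27, 2000.
Oct 27, 2000 falls on a Friday, which is a business day, so no adjustment is needed.
Deadline: Oct 27, 2000.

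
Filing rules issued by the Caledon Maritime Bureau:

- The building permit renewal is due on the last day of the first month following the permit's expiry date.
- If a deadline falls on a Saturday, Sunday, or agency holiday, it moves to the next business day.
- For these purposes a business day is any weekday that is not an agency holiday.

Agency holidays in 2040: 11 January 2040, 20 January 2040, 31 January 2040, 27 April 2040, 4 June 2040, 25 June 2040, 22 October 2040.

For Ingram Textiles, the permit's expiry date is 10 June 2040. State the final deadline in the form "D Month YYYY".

31 July 2040

1 month after 10 June 2040 falls in July 2040; the last day of that month is 31 July 2040.
Since 31 July 2040 is a Tuesday and not a holiday, the date is unchanged.
Deadline: 31 July 2040.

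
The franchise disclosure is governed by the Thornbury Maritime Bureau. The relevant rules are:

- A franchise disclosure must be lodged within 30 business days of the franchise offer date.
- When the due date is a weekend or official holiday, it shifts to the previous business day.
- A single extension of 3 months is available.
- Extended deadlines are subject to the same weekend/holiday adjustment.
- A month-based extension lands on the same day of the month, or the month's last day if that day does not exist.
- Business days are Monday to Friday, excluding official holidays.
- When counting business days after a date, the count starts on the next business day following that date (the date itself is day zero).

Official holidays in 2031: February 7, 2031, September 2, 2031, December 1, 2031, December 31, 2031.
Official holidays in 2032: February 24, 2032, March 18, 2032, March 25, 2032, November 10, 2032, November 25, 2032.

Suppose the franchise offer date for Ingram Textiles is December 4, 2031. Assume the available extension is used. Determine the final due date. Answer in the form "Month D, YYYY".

April 16, 2032

Counting 30 business days after December 4, 2031 (skipping weekends and listed holidays) reaches January 16, 2032.
Since January 16, 2032 is a Friday and not a holiday, the date is unchanged.
Applying the 3 months extension: 3 months after January 16, 2032 is April 16, 2032.
April 16, 2032 falls on a Friday, which is a business day, so no adjustment is needed.
Final deadline: April 16, 2032.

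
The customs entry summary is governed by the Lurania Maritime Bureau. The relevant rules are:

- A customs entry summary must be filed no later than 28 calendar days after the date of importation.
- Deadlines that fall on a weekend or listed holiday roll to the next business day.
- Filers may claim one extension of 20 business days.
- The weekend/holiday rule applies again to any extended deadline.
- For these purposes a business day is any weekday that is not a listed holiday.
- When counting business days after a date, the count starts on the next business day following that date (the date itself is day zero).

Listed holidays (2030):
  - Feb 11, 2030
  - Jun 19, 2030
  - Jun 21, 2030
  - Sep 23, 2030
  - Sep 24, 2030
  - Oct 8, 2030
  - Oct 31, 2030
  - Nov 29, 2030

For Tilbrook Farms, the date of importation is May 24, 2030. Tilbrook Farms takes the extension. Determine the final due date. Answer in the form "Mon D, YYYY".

Adding 28 calendar days to May 24, 2030 gives Jun 21, 2030.
Jun 21, 2030 is a listed holiday; the next business day is Jun 24, 2030 (Monday).
The 20-business-day extension runs from Jun 24, 2030 to Jul 22, 2030.
Since Jul 22, 2030 is a Monday and not a holiday, the date is unchanged.
The final due date is Jul 22, 2030.

Jul 22, 2030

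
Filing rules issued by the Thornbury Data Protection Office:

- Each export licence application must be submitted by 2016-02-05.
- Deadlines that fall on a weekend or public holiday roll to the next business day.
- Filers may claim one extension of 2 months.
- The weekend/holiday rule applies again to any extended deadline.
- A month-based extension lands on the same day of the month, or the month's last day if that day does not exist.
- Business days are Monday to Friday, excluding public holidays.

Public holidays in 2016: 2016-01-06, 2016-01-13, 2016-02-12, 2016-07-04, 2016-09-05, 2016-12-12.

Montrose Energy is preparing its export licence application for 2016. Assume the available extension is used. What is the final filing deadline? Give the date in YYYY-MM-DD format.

The statutory due date is 2016-02-05.
2016-02-05 is a Friday and not a listed holiday, so it stands.
Applying the 2 months extension: 2 months after 2016-02-05 is 2016-04-05.
Since 2016-04-05 is a Tuesday and not a holiday, the date is unchanged.
Final deadline: 2016-04-05.

2016-04-05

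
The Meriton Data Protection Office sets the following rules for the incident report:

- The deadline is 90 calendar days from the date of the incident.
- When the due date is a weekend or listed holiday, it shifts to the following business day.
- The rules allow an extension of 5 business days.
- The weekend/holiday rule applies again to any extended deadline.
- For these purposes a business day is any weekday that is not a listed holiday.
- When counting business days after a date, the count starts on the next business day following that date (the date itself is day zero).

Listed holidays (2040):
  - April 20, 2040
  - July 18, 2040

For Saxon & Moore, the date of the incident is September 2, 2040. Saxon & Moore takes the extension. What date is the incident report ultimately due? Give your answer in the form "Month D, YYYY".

December 10, 2040

From September 2, 2040, 90 calendar days later is December 1, 2040.
December 1, 2040 falls on a Saturday. Rolling to the next business day gives December 3, 2040, a Monday.
The 5-business-day extension runs from December 3, 2040 to December 10, 2040.
Since December 10, 2040 is a Monday and not a holiday, the date is unchanged.
So the filing is due December 10, 2040.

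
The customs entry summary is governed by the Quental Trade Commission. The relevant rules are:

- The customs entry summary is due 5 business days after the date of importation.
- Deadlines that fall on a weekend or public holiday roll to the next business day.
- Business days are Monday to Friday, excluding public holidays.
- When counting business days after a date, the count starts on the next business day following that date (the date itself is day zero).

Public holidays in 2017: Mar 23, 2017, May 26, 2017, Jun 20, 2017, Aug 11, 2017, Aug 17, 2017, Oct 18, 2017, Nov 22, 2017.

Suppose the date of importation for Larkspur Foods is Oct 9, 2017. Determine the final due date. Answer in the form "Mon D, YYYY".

Oct 16, 2017

5 business days after Oct 9, 2017, excluding weekends and holidays, is Oct 16, 2017.
Since Oct 16, 2017 is a Monday and not a holiday, the date is unchanged.
So the filing is due Oct 16, 2017.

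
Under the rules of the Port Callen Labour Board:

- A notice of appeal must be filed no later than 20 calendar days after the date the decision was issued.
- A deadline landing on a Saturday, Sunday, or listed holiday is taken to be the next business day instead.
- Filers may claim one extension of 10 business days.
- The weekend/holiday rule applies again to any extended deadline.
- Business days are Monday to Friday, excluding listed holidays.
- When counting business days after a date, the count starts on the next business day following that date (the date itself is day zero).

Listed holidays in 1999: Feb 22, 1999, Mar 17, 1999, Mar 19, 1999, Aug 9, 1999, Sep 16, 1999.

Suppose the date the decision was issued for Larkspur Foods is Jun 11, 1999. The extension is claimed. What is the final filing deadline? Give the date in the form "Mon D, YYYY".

Jul 15, 1999

Trigger date Jun 11, 1999 + 20 calendar days = Jul 1, 1999.
Jul 1, 1999 is a Thursday and not a listed holiday, so it stands.
The 10-business-day extension runs from Jul 1, 1999 to Jul 15, 1999.
Jul 15, 1999 falls on a Thursday, which is a business day, so no adjustment is needed.
Deadline: Jul 15, 1999.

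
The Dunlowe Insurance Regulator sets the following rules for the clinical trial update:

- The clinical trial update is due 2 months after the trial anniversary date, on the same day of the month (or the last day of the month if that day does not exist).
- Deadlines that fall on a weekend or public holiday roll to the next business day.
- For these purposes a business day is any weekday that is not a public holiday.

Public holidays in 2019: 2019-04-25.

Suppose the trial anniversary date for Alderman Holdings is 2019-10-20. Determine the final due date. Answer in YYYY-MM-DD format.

Moving 2 months forward from 2019-10-20 on the corresponding day gives 2019-12-20.
Since 2019-12-20 is a Friday and not a holiday, the date is unchanged.
So the filing is due 2019-12-20.

2019-12-20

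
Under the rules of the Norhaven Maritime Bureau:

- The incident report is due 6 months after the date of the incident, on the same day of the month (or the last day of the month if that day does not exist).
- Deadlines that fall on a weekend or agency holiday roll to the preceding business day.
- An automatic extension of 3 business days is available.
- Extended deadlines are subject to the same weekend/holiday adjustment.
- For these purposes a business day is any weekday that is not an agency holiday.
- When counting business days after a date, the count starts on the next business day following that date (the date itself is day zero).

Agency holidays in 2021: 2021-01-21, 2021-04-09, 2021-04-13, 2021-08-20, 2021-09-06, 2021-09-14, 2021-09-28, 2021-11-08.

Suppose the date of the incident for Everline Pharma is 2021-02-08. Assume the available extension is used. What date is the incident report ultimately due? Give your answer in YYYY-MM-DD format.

6 months from 2021-02-08 is 2021-08-08.
2021-08-08 falls on a Sunday. Rolling to the preceding business day gives 2021-08-06, a Friday.
Counting 3 further business days from 2021-08-06 reaches 2021-08-11.
2021-08-11 is a Wednesday and not a listed holiday, so it stands.
The final due date is 2021-08-11.

2021-08-11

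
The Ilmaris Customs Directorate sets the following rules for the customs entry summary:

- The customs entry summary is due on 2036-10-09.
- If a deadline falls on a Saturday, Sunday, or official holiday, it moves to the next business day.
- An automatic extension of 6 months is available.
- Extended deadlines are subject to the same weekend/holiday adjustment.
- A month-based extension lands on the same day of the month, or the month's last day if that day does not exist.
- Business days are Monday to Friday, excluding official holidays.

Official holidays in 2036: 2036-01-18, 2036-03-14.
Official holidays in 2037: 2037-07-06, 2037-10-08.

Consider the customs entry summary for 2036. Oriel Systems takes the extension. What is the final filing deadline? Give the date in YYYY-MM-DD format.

2037-04-09

The statutory due date is 2036-10-09.
2036-10-09 (Thursday) is already a business day.
Add 6 months to 2036-10-09: 2037-04-09.
2037-04-09 (Thursday) is already a business day.
Deadline: 2037-04-09.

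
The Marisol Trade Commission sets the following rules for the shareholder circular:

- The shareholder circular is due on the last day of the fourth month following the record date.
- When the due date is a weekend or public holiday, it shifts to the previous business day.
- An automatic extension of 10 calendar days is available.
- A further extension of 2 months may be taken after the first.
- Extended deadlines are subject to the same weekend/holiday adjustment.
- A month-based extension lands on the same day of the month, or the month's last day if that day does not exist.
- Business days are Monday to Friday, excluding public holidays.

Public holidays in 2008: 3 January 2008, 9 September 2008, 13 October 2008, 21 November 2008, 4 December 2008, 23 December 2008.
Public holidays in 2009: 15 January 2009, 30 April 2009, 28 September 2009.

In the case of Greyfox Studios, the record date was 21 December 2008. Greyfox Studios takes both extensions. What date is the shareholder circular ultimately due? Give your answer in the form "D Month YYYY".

8 July 2009

4 months after 21 December 2008 is April 2009; that month ends on 30 April 2009.
30 April 2009 falls on a listed holiday. Rolling to the preceding business day gives 29 April 2009, a Wednesday.
Applying the 10-calendar-day extension: 29 April 2009 + 10 days = 9 May 2009.
9 May 2009 is a Saturday, so it moves to the preceding business day, 8 May 2009 (Friday).
Applying the 2 months extension: 2 months after 8 May 2009 is 8 July 2009.
8 July 2009 falls on a Wednesday, which is a business day, so no adjustment is needed.
Final deadline: 8 July 2009.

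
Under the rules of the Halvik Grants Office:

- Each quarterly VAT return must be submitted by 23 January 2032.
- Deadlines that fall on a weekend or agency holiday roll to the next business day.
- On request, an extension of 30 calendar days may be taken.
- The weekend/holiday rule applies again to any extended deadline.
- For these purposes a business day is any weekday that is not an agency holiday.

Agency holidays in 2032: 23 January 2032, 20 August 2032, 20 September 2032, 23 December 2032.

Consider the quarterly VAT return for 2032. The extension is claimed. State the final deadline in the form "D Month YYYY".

25 February 2032

Start from the fixed due date, 23 January 2032.
Because 23 January 2032 is a listed holiday, the deadline becomes 26 January 2032 (Monday).
With the 30-day extension, 26 January 2032 becomes 25 February 2032.
25 February 2032 (Wednesday) is already a business day.
Final deadline: 25 February 2032.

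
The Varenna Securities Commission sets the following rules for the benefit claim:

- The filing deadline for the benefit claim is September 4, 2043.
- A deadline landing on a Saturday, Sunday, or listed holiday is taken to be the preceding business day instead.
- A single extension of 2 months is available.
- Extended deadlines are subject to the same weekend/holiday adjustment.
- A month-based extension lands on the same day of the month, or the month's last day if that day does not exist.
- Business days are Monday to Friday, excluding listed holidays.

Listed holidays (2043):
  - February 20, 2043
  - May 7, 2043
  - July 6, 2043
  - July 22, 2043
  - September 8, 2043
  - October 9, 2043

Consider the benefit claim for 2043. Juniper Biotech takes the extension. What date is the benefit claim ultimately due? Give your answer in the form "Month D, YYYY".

The stated deadline is September 4, 2043.
Since September 4, 2043 is a Friday and not a holiday, the date is unchanged.
The 2 months extension carries September 4, 2043 to November 4, 2043.
Since November 4, 2043 is a Wednesday and not a holiday, the date is unchanged.
Deadline: November 4, 2043.

November 4, 2043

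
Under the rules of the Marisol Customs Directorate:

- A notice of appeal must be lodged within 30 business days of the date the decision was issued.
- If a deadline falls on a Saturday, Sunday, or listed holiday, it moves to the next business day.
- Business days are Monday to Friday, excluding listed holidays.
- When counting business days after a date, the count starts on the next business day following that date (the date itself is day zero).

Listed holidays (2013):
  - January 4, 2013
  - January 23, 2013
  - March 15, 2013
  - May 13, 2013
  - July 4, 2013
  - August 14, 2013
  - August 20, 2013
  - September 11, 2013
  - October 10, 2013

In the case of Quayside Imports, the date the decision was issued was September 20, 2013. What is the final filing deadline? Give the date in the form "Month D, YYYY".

30 business days after September 20, 2013, excluding weekends and holidays, is November 4, 2013.
November 4, 2013 is a Monday and not a listed holiday, so it stands.
Final deadline: November 4, 2013.

November 4, 2013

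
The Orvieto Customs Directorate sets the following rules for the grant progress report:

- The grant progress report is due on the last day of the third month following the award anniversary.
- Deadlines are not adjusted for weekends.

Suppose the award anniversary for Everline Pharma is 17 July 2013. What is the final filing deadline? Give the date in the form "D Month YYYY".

31 October 2013

The third month after 17 July 2013 is October 2013, whose last day is 31 October 2013.
31 October 2013 is a Thursday; no weekend or holiday adjustment applies.
The final due date is 31 October 2013.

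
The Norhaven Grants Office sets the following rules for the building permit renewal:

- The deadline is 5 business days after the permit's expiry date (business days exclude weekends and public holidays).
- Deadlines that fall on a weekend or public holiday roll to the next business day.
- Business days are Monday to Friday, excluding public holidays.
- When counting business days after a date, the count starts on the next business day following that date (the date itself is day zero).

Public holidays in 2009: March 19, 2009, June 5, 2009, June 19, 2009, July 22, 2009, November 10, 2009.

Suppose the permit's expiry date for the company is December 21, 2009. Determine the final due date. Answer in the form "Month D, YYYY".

5 business days after December 21, 2009, excluding weekends and holidays, is December 28, 2009.
December 28, 2009 (Monday) is already a business day.
Final deadline: December 28, 2009.

December 28, 2009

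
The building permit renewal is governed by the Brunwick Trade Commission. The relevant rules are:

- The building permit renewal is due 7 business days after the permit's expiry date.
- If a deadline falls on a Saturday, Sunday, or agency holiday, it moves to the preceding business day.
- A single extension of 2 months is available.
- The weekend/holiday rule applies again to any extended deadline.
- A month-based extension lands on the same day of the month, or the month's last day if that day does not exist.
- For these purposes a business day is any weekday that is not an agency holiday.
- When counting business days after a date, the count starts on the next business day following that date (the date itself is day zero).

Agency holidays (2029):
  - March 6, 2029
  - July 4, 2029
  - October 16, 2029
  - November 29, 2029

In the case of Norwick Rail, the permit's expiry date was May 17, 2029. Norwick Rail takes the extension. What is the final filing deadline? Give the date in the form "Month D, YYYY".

7 business days after May 17, 2029, excluding weekends and holidays, is May 28, 2029.
May 28, 2029 (Monday) is already a business day.
Add 2 months to May 28, 2029: July 28, 2029.
July 28, 2029 is a Saturday, so it moves to the preceding business day, July 27, 2029 (Friday).
The final due date is July 27, 2029.

July 27, 2029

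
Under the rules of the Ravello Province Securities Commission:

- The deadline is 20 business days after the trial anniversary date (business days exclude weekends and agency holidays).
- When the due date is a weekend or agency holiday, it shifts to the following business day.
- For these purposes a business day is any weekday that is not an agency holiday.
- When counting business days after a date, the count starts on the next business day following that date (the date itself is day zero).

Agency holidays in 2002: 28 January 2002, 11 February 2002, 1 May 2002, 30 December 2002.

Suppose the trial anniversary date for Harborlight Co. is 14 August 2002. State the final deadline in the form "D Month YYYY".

20 business days after 14 August 2002, excluding weekends and holidays, is 11 September 2002.
11 September 2002 is a Wednesday and not a listed holiday, so it stands.
The final due date is 11 September 2002.

11 September 2002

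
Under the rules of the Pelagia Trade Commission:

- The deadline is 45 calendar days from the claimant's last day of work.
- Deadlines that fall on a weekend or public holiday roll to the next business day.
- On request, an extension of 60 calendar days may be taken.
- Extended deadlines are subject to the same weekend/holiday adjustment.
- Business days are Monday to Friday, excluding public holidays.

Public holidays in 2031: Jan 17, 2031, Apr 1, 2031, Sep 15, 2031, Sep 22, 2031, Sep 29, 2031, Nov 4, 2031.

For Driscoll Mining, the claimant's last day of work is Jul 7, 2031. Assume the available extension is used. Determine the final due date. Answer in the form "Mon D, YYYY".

Trigger date Jul 7, 2031 + 45 calendar days = Aug 21, 2031.
Aug 21, 2031 falls on a Thursday, which is a business day, so no adjustment is needed.
The 60-calendar-day extension moves the deadline from Aug 21, 2031 to Oct 20, 2031.
Oct 20, 2031 is a Monday and not a listed holiday, so it stands.
The final due date is Oct 20, 2031.

Oct 20, 2031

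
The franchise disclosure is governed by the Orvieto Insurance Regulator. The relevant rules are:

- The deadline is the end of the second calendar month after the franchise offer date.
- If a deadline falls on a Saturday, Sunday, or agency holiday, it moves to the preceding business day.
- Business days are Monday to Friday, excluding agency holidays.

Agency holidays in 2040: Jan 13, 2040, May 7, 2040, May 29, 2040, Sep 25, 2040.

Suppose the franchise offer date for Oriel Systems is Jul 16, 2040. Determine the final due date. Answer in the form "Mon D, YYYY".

2 months after Jul 16, 2040 is September 2040; that month ends on Sep 30, 2040.
Because Sep 30, 2040 is a Sunday, the deadline becomes Sep 28, 2040 (Friday).
The final due date is Sep 28, 2040.

Sep 28, 2040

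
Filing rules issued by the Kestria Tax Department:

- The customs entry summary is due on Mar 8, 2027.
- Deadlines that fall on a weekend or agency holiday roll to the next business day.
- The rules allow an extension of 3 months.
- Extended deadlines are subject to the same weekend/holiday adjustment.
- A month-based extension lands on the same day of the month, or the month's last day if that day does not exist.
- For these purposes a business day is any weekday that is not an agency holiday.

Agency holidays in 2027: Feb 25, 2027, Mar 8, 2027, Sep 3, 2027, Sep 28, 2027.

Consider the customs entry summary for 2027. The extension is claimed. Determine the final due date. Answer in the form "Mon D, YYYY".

Jun 9, 2027

The statutory due date is Mar 8, 2027.
Because Mar 8, 2027 is a listed holiday, the deadline becomes Mar 9, 2027 (Tuesday).
Add 3 months to Mar 9, 2027: Jun 9, 2027.
Since Jun 9, 2027 is a Wednesday and not a holiday, the date is unchanged.
Deadline: Jun 9, 2027.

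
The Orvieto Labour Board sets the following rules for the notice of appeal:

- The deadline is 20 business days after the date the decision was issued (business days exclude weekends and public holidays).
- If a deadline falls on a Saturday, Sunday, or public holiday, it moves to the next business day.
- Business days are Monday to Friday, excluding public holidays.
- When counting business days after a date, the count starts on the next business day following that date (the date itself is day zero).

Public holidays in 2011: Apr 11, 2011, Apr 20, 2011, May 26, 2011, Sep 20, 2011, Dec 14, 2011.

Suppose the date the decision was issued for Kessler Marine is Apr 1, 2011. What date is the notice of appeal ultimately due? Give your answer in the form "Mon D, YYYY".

Counting 20 business days after Apr 1, 2011 (skipping weekends and listed holidays) reaches May 3, 2011.
Since May 3, 2011 is a Tuesday and not a holiday, the date is unchanged.
The final due date is May 3, 2011.

May 3, 2011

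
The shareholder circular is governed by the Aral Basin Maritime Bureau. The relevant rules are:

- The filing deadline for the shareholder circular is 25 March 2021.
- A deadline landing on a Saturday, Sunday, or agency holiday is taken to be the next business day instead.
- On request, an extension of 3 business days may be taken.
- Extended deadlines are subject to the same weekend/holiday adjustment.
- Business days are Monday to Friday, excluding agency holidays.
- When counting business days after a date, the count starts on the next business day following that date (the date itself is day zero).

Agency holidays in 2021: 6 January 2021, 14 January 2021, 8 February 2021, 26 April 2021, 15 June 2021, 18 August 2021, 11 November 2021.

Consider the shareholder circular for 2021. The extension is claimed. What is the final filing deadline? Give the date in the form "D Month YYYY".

30 March 2021

The statutory due date is 25 March 2021.
25 March 2021 (Thursday) is already a business day.
The 3-business-day extension runs from 25 March 2021 to 30 March 2021.
30 March 2021 falls on a Tuesday, which is a business day, so no adjustment is needed.
So the filing is due 30 March 2021.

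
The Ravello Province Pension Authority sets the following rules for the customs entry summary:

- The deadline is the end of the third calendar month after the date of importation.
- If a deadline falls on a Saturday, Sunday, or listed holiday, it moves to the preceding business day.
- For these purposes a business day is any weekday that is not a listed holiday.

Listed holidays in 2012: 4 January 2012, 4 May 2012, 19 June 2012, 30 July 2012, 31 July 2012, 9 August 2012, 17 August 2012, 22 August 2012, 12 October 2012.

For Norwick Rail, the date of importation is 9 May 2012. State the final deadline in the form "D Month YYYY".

The third month after 9 May 2012 is August 2012, whose last day is 31 August 2012.
31 August 2012 (Friday) is already a business day.
Final deadline: 31 August 2012.

31 August 2012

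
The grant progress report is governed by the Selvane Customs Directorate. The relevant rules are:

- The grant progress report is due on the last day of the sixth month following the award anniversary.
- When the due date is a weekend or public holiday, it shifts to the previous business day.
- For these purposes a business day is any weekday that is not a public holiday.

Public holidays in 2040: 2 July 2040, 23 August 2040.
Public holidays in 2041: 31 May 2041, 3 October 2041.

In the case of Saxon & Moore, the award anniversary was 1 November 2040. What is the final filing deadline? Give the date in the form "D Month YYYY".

30 May 2041

The sixth month after 1 November 2040 is May 2041, whose last day is 31 May 2041.
Because 31 May 2041 is a listed holiday, the deadline becomes 30 May 2041 (Thursday).
Final deadline: 30 May 2041.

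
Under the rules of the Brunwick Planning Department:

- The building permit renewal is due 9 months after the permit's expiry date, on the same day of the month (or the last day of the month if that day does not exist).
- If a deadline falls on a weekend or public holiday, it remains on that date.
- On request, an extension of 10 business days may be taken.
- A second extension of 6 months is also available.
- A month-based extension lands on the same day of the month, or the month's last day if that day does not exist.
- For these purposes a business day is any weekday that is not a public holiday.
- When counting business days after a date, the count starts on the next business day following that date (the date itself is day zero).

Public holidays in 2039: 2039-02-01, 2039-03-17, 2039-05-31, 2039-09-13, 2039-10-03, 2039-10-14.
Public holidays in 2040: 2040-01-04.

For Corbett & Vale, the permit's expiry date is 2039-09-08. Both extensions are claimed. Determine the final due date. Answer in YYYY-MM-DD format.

Moving 9 months forward from 2039-09-08 on the corresponding day gives 2040-06-08.
2040-06-08 is a Friday; no weekend or holiday adjustment applies.
The 10-business-day extension runs from 2040-06-08 to 2040-06-22.
2040-06-22 falls on a Friday. The rules make no weekend/holiday allowance, so it remains 2040-06-22.
The 6 months extension carries 2040-06-22 to 2040-12-22.
2040-12-22 is a Saturday; no weekend or holiday adjustment applies.
The final due date is 2040-12-22.

2040-12-22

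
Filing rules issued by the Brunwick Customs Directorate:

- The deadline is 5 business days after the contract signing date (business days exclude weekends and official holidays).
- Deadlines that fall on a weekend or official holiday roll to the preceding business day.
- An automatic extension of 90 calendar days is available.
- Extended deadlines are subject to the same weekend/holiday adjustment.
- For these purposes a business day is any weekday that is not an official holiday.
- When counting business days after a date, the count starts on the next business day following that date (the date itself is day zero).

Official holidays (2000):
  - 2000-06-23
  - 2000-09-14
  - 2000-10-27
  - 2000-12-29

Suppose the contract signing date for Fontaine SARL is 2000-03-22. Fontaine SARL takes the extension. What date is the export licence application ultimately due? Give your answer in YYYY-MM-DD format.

2000-06-27

Starting the day after 2000-03-22 and counting 5 business days lands on 2000-03-29.
2000-03-29 (Wednesday) is already a business day.
With the 90-day extension, 2000-03-29 becomes 2000-06-27.
2000-06-27 is a Tuesday and not a listed holiday, so it stands.
Final deadline: 2000-06-27.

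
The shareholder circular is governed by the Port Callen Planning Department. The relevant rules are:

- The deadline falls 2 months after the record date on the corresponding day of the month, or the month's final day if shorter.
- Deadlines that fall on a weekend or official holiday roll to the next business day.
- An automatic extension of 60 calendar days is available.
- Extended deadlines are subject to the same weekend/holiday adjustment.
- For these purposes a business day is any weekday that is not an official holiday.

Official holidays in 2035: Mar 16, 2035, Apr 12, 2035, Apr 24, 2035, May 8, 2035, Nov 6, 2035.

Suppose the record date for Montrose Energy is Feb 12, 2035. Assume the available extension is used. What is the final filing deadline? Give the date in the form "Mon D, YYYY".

Jun 12, 2035

2 months after Feb 12, 2035, on the same day of the month, is Apr 12, 2035.
Apr 12, 2035 falls on a listed holiday. Rolling to the next business day gives Apr 13, 2035, a Friday.
Add the 60 calendar-day extension to Apr 13, 2035: Jun 12, 2035.
Jun 12, 2035 falls on a Tuesday, which is a business day, so no adjustment is needed.
Deadline: Jun 12, 2035.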